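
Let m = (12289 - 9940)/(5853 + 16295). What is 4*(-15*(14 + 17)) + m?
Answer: -41192931/22148 ≈ -1859.9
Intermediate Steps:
m = 2349/22148 ≈ 0.10606
4*(-15*(14 + 17)) + m = 4*(-15*(14 + 17)) + 2349/22148 = 4*(-15*31) + 2349/22148 = 4*(-465) + 2349/22148 = -1860 + 2349/22148 = -41192931/22148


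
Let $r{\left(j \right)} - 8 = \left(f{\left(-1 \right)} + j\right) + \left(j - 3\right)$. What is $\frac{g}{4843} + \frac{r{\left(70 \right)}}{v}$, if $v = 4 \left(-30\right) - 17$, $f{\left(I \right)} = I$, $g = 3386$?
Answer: $- \frac{233510}{663491} \approx -0.35194$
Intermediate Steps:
$r{\left(j \right)} = 4 + 2 j$ ($r{\left(j \right)} = 8 + \left(\left(-1 + j\right) + \left(j - 3\right)\right) = 8 + \left(\left(-1 + j\right) + \left(-3 + j\right)\right) = 8 + \left(-4 + 2 j\right) = 4 + 2 j$)
$v = -137$ ($v = -120 - 17 = -137$)
$\frac{g}{4843} + \frac{r{\left(70 \right)}}{v} = \frac{3386}{4843} + \frac{4 + 2 \cdot 70}{-137} = 3386 \cdot \frac{1}{4843} + \left(4 + 140\right) \left(- \frac{1}{137}\right) = \frac{3386}{4843} + 144 \left(- \frac{1}{137}\right) = \frac{3386}{4843} - \frac{144}{137} = - \frac{233510}{663491}$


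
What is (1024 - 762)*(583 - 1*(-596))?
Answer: 308898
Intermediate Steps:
(1024 - 762)*(583 - 1*(-596)) = 262*(583 + 596) = 262*1179 = 308898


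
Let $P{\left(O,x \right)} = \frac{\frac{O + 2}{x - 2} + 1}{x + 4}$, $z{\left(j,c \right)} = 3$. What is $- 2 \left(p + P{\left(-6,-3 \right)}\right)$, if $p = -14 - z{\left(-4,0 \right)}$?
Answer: $\frac{152}{5} \approx 30.4$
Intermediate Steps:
$P{\left(O,x \right)} = \frac{1 + \frac{2 + O}{-2 + x}}{4 + x}$ ($P{\left(O,x \right)} = \frac{\frac{2 + O}{-2 + x} + 1}{4 + x} = \frac{1 + \frac{2 + O}{-2 + x}}{4 + x}$)
$p = -17$ ($p = -14 - 3 = -17$)
$- 2 \left(p + P{\left(-6,-3 \right)}\right) = - 2 \left(-17 + \frac{-6 - 3}{-8 + \left(-3\right)^{2} + 2 \left(-3\right)}\right) = - 2 \left(-17 + \frac{1}{-8 + 9 - 6} \left(-9\right)\right) = - 2 \left(-17 + \frac{1}{-5} \left(-9\right)\right) = - 2 \left(-17 - - \frac{9}{5}\right) = - 2 \left(-17 + \frac{9}{5}\right) = \left(-2\right) \left(- \frac{76}{5}\right) = \frac{152}{5}$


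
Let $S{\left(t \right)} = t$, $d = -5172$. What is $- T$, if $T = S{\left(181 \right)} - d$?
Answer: $-5353$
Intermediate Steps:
$T = 5353$ ($T = 181 - -5172 = 181 + 5172 = 5353$)
$- T = \left(-1\right) 5353 = -5353$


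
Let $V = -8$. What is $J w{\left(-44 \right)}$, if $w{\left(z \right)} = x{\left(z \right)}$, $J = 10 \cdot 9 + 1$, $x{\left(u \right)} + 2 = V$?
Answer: $-910$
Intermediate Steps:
$x{\left(u \right)} = -10$ ($x{\left(u \right)} = -2 - 8 = -10$)
$J = 91$ ($J = 90 + 1 = 91$)
$w{\left(z \right)} = -10$
$J w{\left(-44 \right)} = 91 \left(-10\right) = -910$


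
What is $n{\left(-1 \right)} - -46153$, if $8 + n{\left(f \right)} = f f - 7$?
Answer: $46139$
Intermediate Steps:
$n{\left(f \right)} = -15 + f^{2}$ ($n{\left(f \right)} = -8 + \left(f f - 7\right) = -8 + \left(f^{2} - 7\right) = -8 + \left(-7 + f^{2}\right) = -15 + f^{2}$)
$n{\left(-1 \right)} - -46153 = \left(-15 + \left(-1\right)^{2}\right) - -46153 = \left(-15 + 1\right) + 46153 = -14 + 46153 = 46139$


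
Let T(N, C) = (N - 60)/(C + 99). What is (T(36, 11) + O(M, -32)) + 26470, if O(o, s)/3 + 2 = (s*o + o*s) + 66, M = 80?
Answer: 621598/55 ≈ 11302.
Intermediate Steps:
O(o, s) = 192 + 6*o*s (O(o, s) = -6 + 3*((s*o + o*s) + 66) = -6 + 3*((o*s + o*s) + 66) = -6 + 3*(2*o*s + 66) = -6 + 3*(66 + 2*o*s) = -6 + (198 + 6*o*s) = 192 + 6*o*s)
T(N, C) = (-60 + N)/(99 + C)
(T(36, 11) + O(M, -32)) + 26470 = ((-60 + 36)/(99 + 11) + (192 + 6*80*(-32))) + 26470 = (-24/110 + (192 - 15360)) + 26470 = ((1/110)*(-24) - 15168) + 26470 = (-12/55 - 15168) + 26470 = -834252/55 + 26470 = 621598/55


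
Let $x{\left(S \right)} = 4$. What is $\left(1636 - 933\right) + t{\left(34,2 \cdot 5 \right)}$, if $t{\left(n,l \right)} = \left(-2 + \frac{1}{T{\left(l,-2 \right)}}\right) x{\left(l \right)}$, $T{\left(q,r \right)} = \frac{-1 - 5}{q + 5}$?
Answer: $685$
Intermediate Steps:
$T{\left(q,r \right)} = - \frac{6}{5 + q}$
$t{\left(n,l \right)} = - \frac{34}{3} - \frac{2 l}{3}$ ($t{\left(n,l \right)} = \left(-2 + \frac{1}{\left(-6\right) \frac{1}{5 + l}}\right) 4 = \left(-2 - \left(\frac{5}{6} + \frac{l}{6}\right)\right) 4 = \left(- \frac{17}{6} - \frac{l}{6}\right) 4 = - \frac{34}{3} - \frac{2 l}{3}$)
$\left(1636 - 933\right) + t{\left(34,2 \cdot 5 \right)} = \left(1636 - 933\right) - \left(\frac{34}{3} + \frac{2 \cdot 2 \cdot 5}{3}\right) = 703 - 18 = 685$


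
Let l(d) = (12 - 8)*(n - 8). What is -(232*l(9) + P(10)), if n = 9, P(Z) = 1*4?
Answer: -932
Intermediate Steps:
P(Z) = 4
l(d) = 4 (l(d) = (12 - 8)*(9 - 8) = 4*1 = 4)
-(232*l(9) + P(10)) = -(232*4 + 4) = -(928 + 4) = -1*932 = -932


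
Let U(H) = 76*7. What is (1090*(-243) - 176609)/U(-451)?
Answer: -441479/532 ≈ -829.85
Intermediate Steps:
U(H) = 532
(1090*(-243) - 176609)/U(-451) = (1090*(-243) - 176609)/532 = (-264870 - 176609)*(1/532) = -441479*1/532 = -441479/532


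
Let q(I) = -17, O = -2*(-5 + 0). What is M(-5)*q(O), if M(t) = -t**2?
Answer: 425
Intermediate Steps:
O = 10 (O = -2*(-5) = 10)
M(-5)*q(O) = -1*(-5)**2*(-17) = -1*25*(-17) = -25*(-17) = 425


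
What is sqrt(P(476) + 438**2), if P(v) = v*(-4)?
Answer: 2*sqrt(47485) ≈ 435.82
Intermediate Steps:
P(v) = -4*v
sqrt(P(476) + 438**2) = sqrt(-4*476 + 438**2) = sqrt(-1904 + 191844) = sqrt(189940) = 2*sqrt(47485)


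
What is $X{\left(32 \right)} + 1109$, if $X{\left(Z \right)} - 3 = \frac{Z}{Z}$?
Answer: $1113$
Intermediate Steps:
$X{\left(Z \right)} = 4$ ($X{\left(Z \right)} = 3 + \frac{Z}{Z} = 3 + 1 = 4$)
$X{\left(32 \right)} + 1109 = 4 + 1109 = 1113$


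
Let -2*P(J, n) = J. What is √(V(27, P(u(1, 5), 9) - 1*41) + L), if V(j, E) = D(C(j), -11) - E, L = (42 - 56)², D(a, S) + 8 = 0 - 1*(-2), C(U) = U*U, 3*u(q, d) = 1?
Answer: √8322/6 ≈ 15.204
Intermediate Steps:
u(q, d) = ⅓ (u(q, d) = (⅓)*1 = ⅓)
C(U) = U²
P(J, n) = -J/2
D(a, S) = -6 (D(a, S) = -8 + (0 - 1*(-2)) = -8 + (0 + 2) = -8 + 2 = -6)
L = 196 (L = (-14)² = 196)
V(j, E) = -6 - E
√(V(27, P(u(1, 5), 9) - 1*41) + L) = √((-6 - (-½*⅓ - 1*41)) + 196) = √((-6 - (-⅙ - 41)) + 196) = √((-6 - 1*(-247/6)) + 196) = √((-6 + 247/6) + 196) = √(211/6 + 196) = √(1387/6) = √8322/6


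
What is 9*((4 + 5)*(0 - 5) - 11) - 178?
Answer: -682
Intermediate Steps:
9*((4 + 5)*(0 - 5) - 11) - 178 = 9*(9*(-5) - 11) - 178 = 9*(-45 - 11) - 178 = 9*(-56) - 178 = -504 - 178 = -682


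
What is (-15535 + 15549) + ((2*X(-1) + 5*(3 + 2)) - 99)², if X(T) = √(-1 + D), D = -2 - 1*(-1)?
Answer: 5482 - 296*I*√2 ≈ 5482.0 - 418.61*I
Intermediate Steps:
D = -1 (D = -2 + 1 = -1)
X(T) = I*√2 (X(T) = √(-1 - 1) = √(-2) = I*√2)
(-15535 + 15549) + ((2*X(-1) + 5*(3 + 2)) - 99)² = (-15535 + 15549) + ((2*(I*√2) + 5*(3 + 2)) - 99)² = 14 + ((2*I*√2 + 5*5) - 99)² = 14 + ((2*I*√2 + 25) - 99)² = 14 + ((25 + 2*I*√2) - 99)² = 14 + (-74 + 2*I*√2)²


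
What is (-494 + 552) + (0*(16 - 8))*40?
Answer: 58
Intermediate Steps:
(-494 + 552) + (0*(16 - 8))*40 = 58 + (0*8)*40 = 58 + 0*40 = 58 + 0 = 58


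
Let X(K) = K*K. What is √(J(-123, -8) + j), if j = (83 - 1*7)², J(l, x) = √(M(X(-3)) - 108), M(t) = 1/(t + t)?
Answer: √(207936 + 6*I*√3886)/6 ≈ 76.0 + 0.068353*I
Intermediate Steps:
X(K) = K²
M(t) = 1/(2*t)
J(l, x) = I*√3886/6 (J(l, x) = √(1/(2*((-3)²)) - 108) = √((½)/9 - 108) = √((½)*(⅑) - 108) = √(1/18 - 108) = √(-1943/18) = I*√3886/6)
j = 5776 (j = (83 - 7)² = 76² = 5776)
√(J(-123, -8) + j) = √(I*√3886/6 + 5776) = √(5776 + I*√3886/6)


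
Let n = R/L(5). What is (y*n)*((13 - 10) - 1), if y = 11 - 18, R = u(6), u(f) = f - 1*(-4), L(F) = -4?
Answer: 35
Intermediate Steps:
u(f) = 4 + f (u(f) = f + 4 = 4 + f)
R = 10 (R = 4 + 6 = 10)
y = -7
n = -5/2 (n = 10/(-4) = 10*(-¼) = -5/2 ≈ -2.5000)
(y*n)*((13 - 10) - 1) = (-7*(-5/2))*((13 - 10) - 1) = 35*(3 - 1)/2 = (35/2)*2 = 35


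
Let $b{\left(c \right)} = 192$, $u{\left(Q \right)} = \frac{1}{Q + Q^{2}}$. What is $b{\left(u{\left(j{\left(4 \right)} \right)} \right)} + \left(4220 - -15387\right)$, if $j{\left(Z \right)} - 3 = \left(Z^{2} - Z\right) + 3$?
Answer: $19799$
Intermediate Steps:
$j{\left(Z \right)} = 6 + Z^{2} - Z$ ($j{\left(Z \right)} = 3 + \left(\left(Z^{2} - Z\right) + 3\right) = 3 + \left(3 + Z^{2} - Z\right) = 6 + Z^{2} - Z$)
$b{\left(u{\left(j{\left(4 \right)} \right)} \right)} + \left(4220 - -15387\right) = 192 + \left(4220 - -15387\right) = 192 + \left(4220 + 15387\right) = 192 + 19607 = 19799$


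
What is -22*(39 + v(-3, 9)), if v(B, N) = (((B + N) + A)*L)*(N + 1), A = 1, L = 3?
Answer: -5478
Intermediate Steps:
v(B, N) = (1 + N)*(3 + 3*B + 3*N) (v(B, N) = (((B + N) + 1)*3)*(N + 1) = ((1 + B + N)*3)*(1 + N) = (3 + 3*B + 3*N)*(1 + N) = (1 + N)*(3 + 3*B + 3*N))
-22*(39 + v(-3, 9)) = -22*(39 + (3 + 3*(-3) + 3*9² + 6*9 + 3*(-3)*9)) = -22*(39 + (3 - 9 + 3*81 + 54 - 81)) = -22*(39 + (3 - 9 + 243 + 54 - 81)) = -22*(39 + 210) = -22*249 = -5478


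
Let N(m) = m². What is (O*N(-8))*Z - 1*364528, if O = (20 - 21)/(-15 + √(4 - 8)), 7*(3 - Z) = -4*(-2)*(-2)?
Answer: -584302864/1603 + 4736*I/1603 ≈ -3.6451e+5 + 2.9545*I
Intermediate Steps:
Z = 37/7 (Z = 3 - (-4*(-2))*(-2)/7 = 3 - 8*(-2)/7 = 3 - ⅐*(-16) = 3 + 16/7 = 37/7 ≈ 5.2857)
O = -(-15 - 2*I)/229 (O = -1/(-15 + √(-4)) = -1/(-15 + 2*I) = -(-15 - 2*I)/229 ≈ 0.065502 + 0.0087336*I)
(O*N(-8))*Z - 1*364528 = ((15/229 + 2*I/229)*(-8)²)*(37/7) - 1*364528 = ((15/229 + 2*I/229)*64)*(37/7) - 364528 = (960/229 + 128*I/229)*(37/7) - 364528 = (35520/1603 + 4736*I/1603) - 364528 = -584302864/1603 + 4736*I/1603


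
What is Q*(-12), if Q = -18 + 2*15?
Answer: -144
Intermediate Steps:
Q = 12 (Q = -18 + 30 = 12)
Q*(-12) = 12*(-12) = -144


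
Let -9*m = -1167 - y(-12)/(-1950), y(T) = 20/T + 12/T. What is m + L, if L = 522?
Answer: 17155129/26325 ≈ 651.67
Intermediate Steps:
y(T) = 32/T
m = 3413479/26325 (m = -(-1167 - 32/(-12)/(-1950))/9 = -(-1167 - 32*(-1/12)*(-1)/1950)/9 = -(-1167 - (-8)*(-1)/(3*1950))/9 = -(-1167 - 1*4/2925)/9 = -(-1167 - 4/2925)/9 = -1/9*(-3413479/2925) = 3413479/26325 ≈ 129.67)
m + L = 3413479/26325 + 522 = 17155129/26325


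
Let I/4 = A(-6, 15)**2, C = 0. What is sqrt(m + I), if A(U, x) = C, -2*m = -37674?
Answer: 3*sqrt(2093) ≈ 137.25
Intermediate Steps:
m = 18837 (m = -1/2*(-37674) = 18837)
A(U, x) = 0
I = 0 (I = 4*0**2 = 4*0 = 0)
sqrt(m + I) = sqrt(18837 + 0) = sqrt(18837) = 3*sqrt(2093)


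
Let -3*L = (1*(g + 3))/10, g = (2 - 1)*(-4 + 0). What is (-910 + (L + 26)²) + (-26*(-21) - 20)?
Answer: 264361/900 ≈ 293.73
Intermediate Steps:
g = -4 (g = 1*(-4) = -4)
L = 1/30 (L = -1*(-4 + 3)/(3*10) = -1*(-1)/(3*10) = -(-1)/(3*10) = -⅓*(-⅒) = 1/30 ≈ 0.033333)
(-910 + (L + 26)²) + (-26*(-21) - 20) = (-910 + (1/30 + 26)²) + (-26*(-21) - 20) = (-910 + (781/30)²) + (546 - 20) = (-910 + 609961/900) + 526 = -209039/900 + 526 = 264361/900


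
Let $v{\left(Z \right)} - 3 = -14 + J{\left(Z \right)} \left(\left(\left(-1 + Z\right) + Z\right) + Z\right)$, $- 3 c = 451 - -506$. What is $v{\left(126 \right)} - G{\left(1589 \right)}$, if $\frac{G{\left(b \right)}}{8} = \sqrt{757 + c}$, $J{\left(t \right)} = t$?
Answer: $47491 - 8 \sqrt{438} \approx 47324.0$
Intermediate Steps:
$c = -319$ ($c = - \frac{451 - -506}{3} = - \frac{451 + 506}{3} = \left(- \frac{1}{3}\right) 957 = -319$)
$G{\left(b \right)} = 8 \sqrt{438}$ ($G{\left(b \right)} = 8 \sqrt{757 - 319} = 8 \sqrt{438}$)
$v{\left(Z \right)} = -11 + Z \left(-1 + 3 Z\right)$ ($v{\left(Z \right)} = 3 + \left(-14 + Z \left(\left(\left(-1 + Z\right) + Z\right) + Z\right)\right) = 3 + \left(-14 + Z \left(\left(-1 + 2 Z\right) + Z\right)\right) = 3 + \left(-14 + Z \left(-1 + 3 Z\right)\right) = -11 + Z \left(-1 + 3 Z\right)$)
$v{\left(126 \right)} - G{\left(1589 \right)} = \left(-11 - 126 + 3 \cdot 126^{2}\right) - 8 \sqrt{438} = \left(-11 - 126 + 3 \cdot 15876\right) - 8 \sqrt{438} = \left(-11 - 126 + 47628\right) - 8 \sqrt{438} = 47491 - 8 \sqrt{438}$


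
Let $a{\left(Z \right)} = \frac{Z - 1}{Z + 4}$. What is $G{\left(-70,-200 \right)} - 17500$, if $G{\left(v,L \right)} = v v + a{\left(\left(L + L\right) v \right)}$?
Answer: $- \frac{352822401}{28004} \approx -12599.0$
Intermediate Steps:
$a{\left(Z \right)} = \frac{-1 + Z}{4 + Z}$
$G{\left(v,L \right)} = v^{2} + \frac{-1 + 2 L v}{4 + 2 L v}$ ($G{\left(v,L \right)} = v v + \frac{-1 + \left(L + L\right) v}{4 + \left(L + L\right) v} = v^{2} + \frac{-1 + 2 L v}{4 + 2 L v}$)
$G{\left(-70,-200 \right)} - 17500 = \frac{-1 + 2 \left(-200\right) \left(-70\right) + 2 \left(-70\right)^{2} \left(2 - -14000\right)}{2 \left(2 - -14000\right)} - 17500 = \frac{-1 + 28000 + 2 \cdot 4900 \left(2 + 14000\right)}{2 \left(2 + 14000\right)} - 17500 = \frac{-1 + 28000 + 2 \cdot 4900 \cdot 14002}{2 \cdot 14002} - 17500 = \frac{1}{2} \cdot \frac{1}{14002} \left(-1 + 28000 + 137219600\right) - 17500 = \frac{1}{2} \cdot \frac{1}{14002} \cdot 137247599 - 17500 = \frac{137247599}{28004} - 17500 = - \frac{352822401}{28004}$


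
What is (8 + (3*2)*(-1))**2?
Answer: 4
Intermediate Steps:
(8 + (3*2)*(-1))**2 = (8 + 6*(-1))**2 = (8 - 6)**2 = 2**2 = 4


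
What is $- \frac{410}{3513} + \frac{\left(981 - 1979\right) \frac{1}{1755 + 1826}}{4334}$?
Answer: $- \frac{3183364057}{27260974851} \approx -0.11677$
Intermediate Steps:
$- \frac{410}{3513} + \frac{\left(981 - 1979\right) \frac{1}{1755 + 1826}}{4334} = \left(-410\right) \frac{1}{3513} + - \frac{998}{3581} \cdot \frac{1}{4334} = - \frac{410}{3513} + \left(-998\right) \frac{1}{3581} \cdot \frac{1}{4334} = - \frac{410}{3513} - \frac{499}{7760027} = - \frac{3183364057}{27260974851}$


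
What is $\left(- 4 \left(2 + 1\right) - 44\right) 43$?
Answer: $-2408$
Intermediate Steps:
$\left(- 4 \left(2 + 1\right) - 44\right) 43 = \left(\left(-4\right) 3 - 44\right) 43 = \left(-12 - 44\right) 43 = \left(-56\right) 43 = -2408$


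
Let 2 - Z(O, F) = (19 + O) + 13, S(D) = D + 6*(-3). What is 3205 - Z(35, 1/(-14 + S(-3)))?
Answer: 3270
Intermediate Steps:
S(D) = -18 + D (S(D) = D - 18 = -18 + D)
Z(O, F) = -30 - O (Z(O, F) = 2 - ((19 + O) + 13) = 2 - (32 + O) = 2 + (-32 - O) = -30 - O)
3205 - Z(35, 1/(-14 + S(-3))) = 3205 - (-30 - 1*35) = 3205 - (-30 - 35) = 3205 - 1*(-65) = 3205 + 65 = 3270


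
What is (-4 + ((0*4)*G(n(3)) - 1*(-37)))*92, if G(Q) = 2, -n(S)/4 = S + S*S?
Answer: 3036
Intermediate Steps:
n(S) = -4*S - 4*S**2 (n(S) = -4*(S + S*S) = -4*(S + S**2) = -4*S - 4*S**2)
(-4 + ((0*4)*G(n(3)) - 1*(-37)))*92 = (-4 + ((0*4)*2 - 1*(-37)))*92 = (-4 + (0*2 + 37))*92 = (-4 + (0 + 37))*92 = (-4 + 37)*92 = 33*92 = 3036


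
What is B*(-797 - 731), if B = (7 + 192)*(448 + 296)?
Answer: -226229568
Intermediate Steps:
B = 148056 (B = 199*744 = 148056)
B*(-797 - 731) = 148056*(-797 - 731) = 148056*(-1528) = -226229568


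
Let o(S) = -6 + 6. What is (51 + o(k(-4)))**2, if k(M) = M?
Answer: 2601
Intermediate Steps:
o(S) = 0
(51 + o(k(-4)))**2 = (51 + 0)**2 = 51**2 = 2601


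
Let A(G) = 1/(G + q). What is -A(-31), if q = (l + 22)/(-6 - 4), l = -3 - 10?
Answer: 10/319 ≈ 0.031348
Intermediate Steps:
l = -13
q = -9/10 (q = (-13 + 22)/(-6 - 4) = 9/(-10) = 9*(-⅒) = -9/10 ≈ -0.90000)
A(G) = 1/(-9/10 + G) (A(G) = 1/(G - 9/10) = 1/(-9/10 + G))
-A(-31) = -10/(-9 + 10*(-31)) = -10/(-9 - 310) = -10/(-319) = -10*(-1)/319 = -1*(-10/319) = 10/319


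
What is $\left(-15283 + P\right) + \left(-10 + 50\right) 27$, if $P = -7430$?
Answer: $-21633$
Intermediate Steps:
$\left(-15283 + P\right) + \left(-10 + 50\right) 27 = \left(-15283 - 7430\right) + \left(-10 + 50\right) 27 = -22713 + 40 \cdot 27 = -22713 + 1080 = -21633$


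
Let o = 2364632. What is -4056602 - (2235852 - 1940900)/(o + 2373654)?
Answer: -1372952911366/338449 ≈ -4.0566e+6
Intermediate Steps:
-4056602 - (2235852 - 1940900)/(o + 2373654) = -4056602 - (2235852 - 1940900)/(2364632 + 2373654) = -4056602 - 294952/4738286 = -4056602 - 1*21068/338449 = -4056602 - 21068/338449 = -1372952911366/338449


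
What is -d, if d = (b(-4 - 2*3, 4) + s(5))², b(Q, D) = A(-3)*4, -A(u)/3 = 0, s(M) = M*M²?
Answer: -15625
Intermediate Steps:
s(M) = M³
A(u) = 0 (A(u) = -3*0 = 0)
b(Q, D) = 0 (b(Q, D) = 0*4 = 0)
d = 15625 (d = (0 + 5³)² = (0 + 125)² = 125² = 15625)
-d = -1*15625 = -15625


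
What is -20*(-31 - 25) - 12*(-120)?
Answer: 2560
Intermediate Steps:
-20*(-31 - 25) - 12*(-120) = -20*(-56) + 1440 = 1120 + 1440 = 2560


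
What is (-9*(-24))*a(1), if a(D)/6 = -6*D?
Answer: -7776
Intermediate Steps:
a(D) = -36*D (a(D) = 6*(-6*D) = -36*D)
(-9*(-24))*a(1) = (-9*(-24))*(-36*1) = 216*(-36) = -7776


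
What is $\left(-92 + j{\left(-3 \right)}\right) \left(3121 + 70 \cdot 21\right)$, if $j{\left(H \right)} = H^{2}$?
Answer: $-381053$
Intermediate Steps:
$\left(-92 + j{\left(-3 \right)}\right) \left(3121 + 70 \cdot 21\right) = \left(-92 + \left(-3\right)^{2}\right) \left(3121 + 70 \cdot 21\right) = \left(-92 + 9\right) \left(3121 + 1470\right) = \left(-83\right) 4591 = -381053$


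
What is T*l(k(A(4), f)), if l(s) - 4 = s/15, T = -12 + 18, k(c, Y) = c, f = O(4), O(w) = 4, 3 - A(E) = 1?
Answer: 124/5 ≈ 24.800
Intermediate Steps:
A(E) = 2 (A(E) = 3 - 1*1 = 3 - 1 = 2)
f = 4
T = 6
l(s) = 4 + s/15
T*l(k(A(4), f)) = 6*(4 + (1/15)*2) = 6*(4 + 2/15) = 6*(62/15) = 124/5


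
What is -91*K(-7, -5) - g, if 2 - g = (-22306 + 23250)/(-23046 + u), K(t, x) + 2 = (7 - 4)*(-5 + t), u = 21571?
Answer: 86384/25 ≈ 3455.4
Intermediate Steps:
K(t, x) = -17 + 3*t (K(t, x) = -2 + (7 - 4)*(-5 + t) = -2 + 3*(-5 + t) = -2 + (-15 + 3*t) = -17 + 3*t)
g = 66/25 (g = 2 - (-22306 + 23250)/(-23046 + 21571) = 2 - 944/(-1475) = 2 - 944*(-1)/1475 = 2 - 1*(-16/25) = 2 + 16/25 = 66/25 ≈ 2.6400)
-91*K(-7, -5) - g = -91*(-17 + 3*(-7)) - 1*66/25 = -91*(-17 - 21) - 66/25 = -91*(-38) - 66/25 = 3458 - 66/25 = 86384/25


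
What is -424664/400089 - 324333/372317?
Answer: -287871692125/148959936213 ≈ -1.9325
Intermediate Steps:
-424664/400089 - 324333/372317 = -287871692125/148959936213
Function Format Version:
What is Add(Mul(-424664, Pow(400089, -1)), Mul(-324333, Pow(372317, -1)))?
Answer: Rational(-287871692125, 148959936213) ≈ -1.9325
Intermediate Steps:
Add(Mul(-424664, Pow(400089, -1)), Mul(-324333, Pow(372317, -1))) = Add(Mul(-424664, Rational(1, 400089)), Mul(-324333, Rational(1, 372317))) = Add(Rational(-424664, 400089), Rational(-324333, 372317)) = Rational(-287871692125, 148959936213)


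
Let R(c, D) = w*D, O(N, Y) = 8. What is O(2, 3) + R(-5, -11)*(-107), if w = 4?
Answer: 4716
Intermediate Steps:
R(c, D) = 4*D
O(2, 3) + R(-5, -11)*(-107) = 8 + (4*(-11))*(-107) = 8 - 44*(-107) = 8 + 4708 = 4716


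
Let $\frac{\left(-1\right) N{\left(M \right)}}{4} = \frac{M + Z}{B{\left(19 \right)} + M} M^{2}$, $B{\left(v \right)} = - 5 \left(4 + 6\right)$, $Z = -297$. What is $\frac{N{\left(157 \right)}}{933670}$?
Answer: $\frac{1380344}{9990269} \approx 0.13817$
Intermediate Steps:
$B{\left(v \right)} = -50$ ($B{\left(v \right)} = \left(-5\right) 10 = -50$)
$N{\left(M \right)} = - \frac{4 M^{2} \left(-297 + M\right)}{-50 + M}$ ($N{\left(M \right)} = - 4 \frac{M - 297}{-50 + M} M^{2} = - 4 \frac{-297 + M}{-50 + M} M^{2} = - 4 \frac{M^{2} \left(-297 + M\right)}{-50 + M} = - \frac{4 M^{2} \left(-297 + M\right)}{-50 + M}$)
$\frac{N{\left(157 \right)}}{933670} = \frac{4 \cdot 157^{2} \frac{1}{-50 + 157} \left(297 - 157\right)}{933670} = 4 \cdot 24649 \cdot \frac{1}{107} \left(297 - 157\right) \frac{1}{933670} = 4 \cdot 24649 \cdot \frac{1}{107} \cdot 140 \cdot \frac{1}{933670} = \frac{13803440}{107} \cdot \frac{1}{933670} = \frac{1380344}{9990269}$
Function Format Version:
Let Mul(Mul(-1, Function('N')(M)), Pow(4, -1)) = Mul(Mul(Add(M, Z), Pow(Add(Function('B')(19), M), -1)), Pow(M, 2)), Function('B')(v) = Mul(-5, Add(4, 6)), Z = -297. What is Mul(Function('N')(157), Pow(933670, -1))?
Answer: Rational(1380344, 9990269) ≈ 0.13817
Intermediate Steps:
Function('B')(v) = -50 (Function('B')(v) = Mul(-5, 10) = -50)
Function('N')(M) = Mul(-4, Pow(M, 2), Pow(Add(-50, M), -1), Add(-297, M)) (Function('N')(M) = Mul(-4, Mul(Mul(Add(M, -297), Pow(Add(-50, M), -1)), Pow(M, 2))) = Mul(-4, Mul(Mul(Add(-297, M), Pow(Add(-50, M), -1)), Pow(M, 2))) = Mul(-4, Mul(Mul(Pow(Add(-50, M), -1), Add(-297, M)), Pow(M, 2))) = Mul(-4, Mul(Pow(M, 2), Pow(Add(-50, M), -1), Add(-297, M))) = Mul(-4, Pow(M, 2), Pow(Add(-50, M), -1), Add(-297, M)))
Mul(Function('N')(157), Pow(933670, -1)) = Mul(Mul(4, Pow(157, 2), Pow(Add(-50, 157), -1), Add(297, Mul(-1, 157))), Pow(933670, -1)) = Mul(Mul(4, 24649, Pow(107, -1), Add(297, -157)), Rational(1, 933670)) = Mul(Mul(4, 24649, Rational(1, 107), 140), Rational(1, 933670)) = Mul(Rational(13803440, 107), Rational(1, 933670)) = Rational(1380344, 9990269)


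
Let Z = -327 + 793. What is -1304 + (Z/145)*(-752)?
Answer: -539512/145 ≈ -3720.8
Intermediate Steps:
Z = 466
-1304 + (Z/145)*(-752) = -1304 + (466/145)*(-752) = -1304 - 350432/145 = -539512/145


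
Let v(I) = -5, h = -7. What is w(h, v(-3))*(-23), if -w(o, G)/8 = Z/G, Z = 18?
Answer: -3312/5 ≈ -662.40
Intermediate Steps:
w(o, G) = -144/G
w(h, v(-3))*(-23) = -144/(-5)*(-23) = -144*(-⅕)*(-23) = (144/5)*(-23) = -3312/5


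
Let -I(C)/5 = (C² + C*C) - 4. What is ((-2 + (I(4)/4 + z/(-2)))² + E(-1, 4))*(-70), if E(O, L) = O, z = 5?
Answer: -218295/2 ≈ -1.0915e+5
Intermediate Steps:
I(C) = 20 - 10*C² (I(C) = -5*((C² + C*C) - 4) = -5*((C² + C²) - 4) = -5*(2*C² - 4) = -5*(-4 + 2*C²) = 20 - 10*C²)
((-2 + (I(4)/4 + z/(-2)))² + E(-1, 4))*(-70) = ((-2 + ((20 - 10*4²)/4 + 5/(-2)))² - 1)*(-70) = ((-2 + ((20 - 10*16)*(¼) + 5*(-½)))² - 1)*(-70) = ((-2 + ((20 - 160)*(¼) - 5/2))² - 1)*(-70) = ((-2 + (-140*¼ - 5/2))² - 1)*(-70) = ((-2 + (-35 - 5/2))² - 1)*(-70) = ((-2 - 75/2)² - 1)*(-70) = ((-79/2)² - 1)*(-70) = (6241/4 - 1)*(-70) = (6237/4)*(-70) = -218295/2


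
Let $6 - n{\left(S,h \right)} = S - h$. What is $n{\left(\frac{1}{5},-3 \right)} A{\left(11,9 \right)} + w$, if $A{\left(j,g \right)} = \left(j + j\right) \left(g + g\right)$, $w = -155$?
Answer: $\frac{4769}{5} \approx 953.8$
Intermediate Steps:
$n{\left(S,h \right)} = 6 + h - S$ ($n{\left(S,h \right)} = 6 - \left(S - h\right) = 6 + h - S$)
$A{\left(j,g \right)} = 4 g j$ ($A{\left(j,g \right)} = 2 j 2 g = 4 g j$)
$n{\left(\frac{1}{5},-3 \right)} A{\left(11,9 \right)} + w = \left(6 - 3 - \frac{1}{5}\right) 4 \cdot 9 \cdot 11 - 155 = \left(6 - 3 - \frac{1}{5}\right) 396 - 155 = \frac{14}{5} \cdot 396 - 155 = \frac{5544}{5} - 155 = \frac{4769}{5}$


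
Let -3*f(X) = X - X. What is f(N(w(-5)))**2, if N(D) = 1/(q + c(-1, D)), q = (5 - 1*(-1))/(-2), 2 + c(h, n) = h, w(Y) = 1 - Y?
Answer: 0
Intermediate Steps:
c(h, n) = -2 + h
q = -3 (q = (5 + 1)*(-1/2) = 6*(-1/2) = -3)
N(D) = -1/6 (N(D) = 1/(-3 + (-2 - 1)) = 1/(-3 - 3) = 1/(-6) = -1/6)
f(X) = 0 (f(X) = -(X - X)/3 = -1/3*0 = 0)
f(N(w(-5)))**2 = 0**2 = 0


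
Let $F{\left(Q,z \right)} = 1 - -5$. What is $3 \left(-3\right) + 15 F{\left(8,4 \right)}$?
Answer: $81$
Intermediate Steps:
$F{\left(Q,z \right)} = 6$ ($F{\left(Q,z \right)} = 1 + 5 = 6$)
$3 \left(-3\right) + 15 F{\left(8,4 \right)} = 3 \left(-3\right) + 15 \cdot 6 = -9 + 90 = 81$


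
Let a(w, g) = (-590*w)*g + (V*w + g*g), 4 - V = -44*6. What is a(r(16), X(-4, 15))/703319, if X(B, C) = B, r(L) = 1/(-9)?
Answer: -276/703319 ≈ -0.00039242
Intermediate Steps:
r(L) = -⅑
V = 268 (V = 4 - (-44)*6 = 4 - 1*(-264) = 4 + 264 = 268)
a(w, g) = g² + 268*w - 590*g*w (a(w, g) = (-590*w)*g + (268*w + g*g) = -590*g*w + (268*w + g²) = -590*g*w + (g² + 268*w) = g² + 268*w - 590*g*w)
a(r(16), X(-4, 15))/703319 = ((-4)² + 268*(-⅑) - 590*(-4)*(-⅑))/703319 = (16 - 268/9 - 2360/9)*(1/703319) = -276*1/703319 = -276/703319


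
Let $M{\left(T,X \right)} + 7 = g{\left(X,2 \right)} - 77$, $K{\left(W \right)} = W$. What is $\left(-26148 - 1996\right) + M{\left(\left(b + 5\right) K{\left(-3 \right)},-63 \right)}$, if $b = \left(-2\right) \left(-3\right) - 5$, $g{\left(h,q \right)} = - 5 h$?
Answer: $-27913$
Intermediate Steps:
$b = 1$ ($b = 6 - 5 = 1$)
$M{\left(T,X \right)} = -84 - 5 X$ ($M{\left(T,X \right)} = -7 - \left(77 + 5 X\right) = -84 - 5 X$)
$\left(-26148 - 1996\right) + M{\left(\left(b + 5\right) K{\left(-3 \right)},-63 \right)} = \left(-26148 - 1996\right) - -231 = -28144 + \left(-84 + 315\right) = -28144 + 231 = -27913$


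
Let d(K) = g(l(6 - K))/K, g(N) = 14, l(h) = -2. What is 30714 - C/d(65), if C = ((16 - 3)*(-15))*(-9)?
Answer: 315921/14 ≈ 22566.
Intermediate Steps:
C = 1755 (C = (13*(-15))*(-9) = -195*(-9) = 1755)
d(K) = 14/K
30714 - C/d(65) = 30714 - 1755/(14/65) = 30714 - 1755/(14*(1/65)) = 30714 - 1755/14/65 = 30714 - 1755*65/14 = 30714 - 1*114075/14 = 30714 - 114075/14 = 315921/14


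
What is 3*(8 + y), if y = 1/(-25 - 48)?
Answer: 1749/73 ≈ 23.959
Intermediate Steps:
y = -1/73 (y = 1/(-73) = -1/73 ≈ -0.013699)
3*(8 + y) = 3*(8 - 1/73) = 3*(583/73) = 1749/73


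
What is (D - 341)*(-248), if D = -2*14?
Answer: 91512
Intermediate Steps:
D = -28
(D - 341)*(-248) = (-28 - 341)*(-248) = -369*(-248) = 91512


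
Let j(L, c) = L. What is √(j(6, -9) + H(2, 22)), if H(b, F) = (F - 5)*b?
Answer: 2*√10 ≈ 6.3246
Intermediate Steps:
H(b, F) = b*(-5 + F) (H(b, F) = (-5 + F)*b = b*(-5 + F))
√(j(6, -9) + H(2, 22)) = √(6 + 2*(-5 + 22)) = √(6 + 2*17) = √(6 + 34) = √40 = 2*√10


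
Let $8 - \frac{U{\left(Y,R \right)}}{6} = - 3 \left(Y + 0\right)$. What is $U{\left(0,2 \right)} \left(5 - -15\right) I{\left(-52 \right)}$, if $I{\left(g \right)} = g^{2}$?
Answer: $2595840$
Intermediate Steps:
$U{\left(Y,R \right)} = 48 + 18 Y$ ($U{\left(Y,R \right)} = 48 - 6 \left(- 3 \left(Y + 0\right)\right) = 48 - 6 \left(- 3 Y\right) = 48 + 18 Y$)
$U{\left(0,2 \right)} \left(5 - -15\right) I{\left(-52 \right)} = \left(48 + 18 \cdot 0\right) \left(5 - -15\right) \left(-52\right)^{2} = \left(48 + 0\right) \left(5 + 15\right) 2704 = 48 \cdot 20 \cdot 2704 = 960 \cdot 2704 = 2595840$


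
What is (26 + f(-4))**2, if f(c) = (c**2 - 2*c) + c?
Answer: 2116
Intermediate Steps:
f(c) = c**2 - c
(26 + f(-4))**2 = (26 - 4*(-1 - 4))**2 = (26 - 4*(-5))**2 = (26 + 20)**2 = 46**2 = 2116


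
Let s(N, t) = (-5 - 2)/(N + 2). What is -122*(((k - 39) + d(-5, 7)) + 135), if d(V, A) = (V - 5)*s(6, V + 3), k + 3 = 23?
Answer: -30439/2 ≈ -15220.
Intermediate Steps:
k = 20 (k = -3 + 23 = 20)
s(N, t) = -7/(2 + N)
d(V, A) = 35/8 - 7*V/8 (d(V, A) = (V - 5)*(-7/(2 + 6)) = (-5 + V)*(-7/8) = 35/8 - 7*V/8)
-122*(((k - 39) + d(-5, 7)) + 135) = -122*(((20 - 39) + (35/8 - 7/8*(-5))) + 135) = -122*((-19 + (35/8 + 35/8)) + 135) = -122*((-19 + 35/4) + 135) = -122*(-41/4 + 135) = -122*499/4 = -30439/2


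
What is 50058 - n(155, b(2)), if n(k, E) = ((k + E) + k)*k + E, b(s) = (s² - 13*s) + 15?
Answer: 3100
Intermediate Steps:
b(s) = 15 + s² - 13*s
n(k, E) = E + k*(E + 2*k) (n(k, E) = ((E + k) + k)*k + E = (E + 2*k)*k + E = k*(E + 2*k) + E = E + k*(E + 2*k))
50058 - n(155, b(2)) = 50058 - ((15 + 2² - 13*2) + 2*155² + (15 + 2² - 13*2)*155) = 50058 - ((15 + 4 - 26) + 2*24025 + (15 + 4 - 26)*155) = 50058 - (-7 + 48050 - 7*155) = 50058 - (-7 + 48050 - 1085) = 50058 - 1*46958 = 50058 - 46958 = 3100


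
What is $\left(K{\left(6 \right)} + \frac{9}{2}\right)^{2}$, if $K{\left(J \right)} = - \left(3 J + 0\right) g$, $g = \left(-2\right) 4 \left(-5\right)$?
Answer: $\frac{2047761}{4} \approx 5.1194 \cdot 10^{5}$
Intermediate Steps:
$g = 40$ ($g = \left(-8\right) \left(-5\right) = 40$)
$K{\left(J \right)} = - 120 J$ ($K{\left(J \right)} = - \left(3 J + 0\right) 40 = - 3 J 40 = - 120 J$)
$\left(K{\left(6 \right)} + \frac{9}{2}\right)^{2} = \left(\left(-120\right) 6 + \frac{9}{2}\right)^{2} = \left(-720 + 9 \cdot \frac{1}{2}\right)^{2} = \left(-720 + \frac{9}{2}\right)^{2} = \left(- \frac{1431}{2}\right)^{2} = \frac{2047761}{4}$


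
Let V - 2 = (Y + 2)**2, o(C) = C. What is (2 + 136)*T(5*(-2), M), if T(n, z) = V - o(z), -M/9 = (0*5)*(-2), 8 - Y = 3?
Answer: 7038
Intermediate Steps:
Y = 5 (Y = 8 - 1*3 = 8 - 3 = 5)
V = 51 (V = 2 + (5 + 2)**2 = 2 + 7**2 = 2 + 49 = 51)
M = 0 (M = -9*0*5*(-2) = -0*(-2) = -9*0 = 0)
T(n, z) = 51 - z
(2 + 136)*T(5*(-2), M) = (2 + 136)*(51 - 1*0) = 138*(51 + 0) = 138*51 = 7038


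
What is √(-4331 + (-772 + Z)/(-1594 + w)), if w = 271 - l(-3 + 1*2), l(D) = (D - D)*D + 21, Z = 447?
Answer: I*√122231319/168 ≈ 65.808*I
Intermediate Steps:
l(D) = 21 (l(D) = 0*D + 21 = 0 + 21 = 21)
w = 250 (w = 271 - 1*21 = 271 - 21 = 250)
√(-4331 + (-772 + Z)/(-1594 + w)) = √(-4331 + (-772 + 447)/(-1594 + 250)) = √(-4331 - 325/(-1344)) = √(-4331 - 325*(-1/1344)) = √(-4331 + 325/1344) = √(-5820539/1344) = I*√122231319/168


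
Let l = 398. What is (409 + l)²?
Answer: 651249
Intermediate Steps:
(409 + l)² = (409 + 398)² = 807² = 651249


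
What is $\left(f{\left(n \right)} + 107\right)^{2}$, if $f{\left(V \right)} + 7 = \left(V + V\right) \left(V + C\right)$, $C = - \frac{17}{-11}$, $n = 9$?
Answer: $\frac{10163344}{121} \approx 83995.0$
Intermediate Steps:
$C = \frac{17}{11}$ ($C = \left(-17\right) \left(- \frac{1}{11}\right) = \frac{17}{11} \approx 1.5455$)
$f{\left(V \right)} = -7 + 2 V \left(\frac{17}{11} + V\right)$ ($f{\left(V \right)} = -7 + \left(V + V\right) \left(V + \frac{17}{11}\right) = -7 + 2 V \left(\frac{17}{11} + V\right)$)
$\left(f{\left(n \right)} + 107\right)^{2} = \left(\left(-7 + 2 \cdot 9^{2} + \frac{34}{11} \cdot 9\right) + 107\right)^{2} = \left(\left(-7 + 2 \cdot 81 + \frac{306}{11}\right) + 107\right)^{2} = \left(\left(-7 + 162 + \frac{306}{11}\right) + 107\right)^{2} = \left(\frac{2011}{11} + 107\right)^{2} = \left(\frac{3188}{11}\right)^{2} = \frac{10163344}{121}$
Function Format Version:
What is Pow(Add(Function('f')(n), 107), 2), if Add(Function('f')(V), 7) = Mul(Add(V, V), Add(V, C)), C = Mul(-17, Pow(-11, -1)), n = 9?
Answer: Rational(10163344, 121) ≈ 83995.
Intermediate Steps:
C = Rational(17, 11) (C = Mul(-17, Rational(-1, 11)) = Rational(17, 11) ≈ 1.5455)
Function('f')(V) = Add(-7, Mul(2, V, Add(Rational(17, 11), V))) (Function('f')(V) = Add(-7, Mul(Add(V, V), Add(V, Rational(17, 11)))) = Add(-7, Mul(Mul(2, V), Add(Rational(17, 11), V))) = Add(-7, Mul(2, V, Add(Rational(17, 11), V))))
Pow(Add(Function('f')(n), 107), 2) = Pow(Add(Add(-7, Mul(2, Pow(9, 2)), Mul(Rational(34, 11), 9)), 107), 2) = Pow(Add(Add(-7, Mul(2, 81), Rational(306, 11)), 107), 2) = Pow(Add(Add(-7, 162, Rational(306, 11)), 107), 2) = Pow(Add(Rational(2011, 11), 107), 2) = Pow(Rational(3188, 11), 2) = Rational(10163344, 121)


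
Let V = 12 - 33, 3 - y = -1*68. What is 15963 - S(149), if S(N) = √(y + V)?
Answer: 15963 - 5*√2 ≈ 15956.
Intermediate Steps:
y = 71 (y = 3 - (-1)*68 = 3 - 1*(-68) = 3 + 68 = 71)
V = -21
S(N) = 5*√2 (S(N) = √(71 - 21) = √50 = 5*√2)
15963 - S(149) = 15963 - 5*√2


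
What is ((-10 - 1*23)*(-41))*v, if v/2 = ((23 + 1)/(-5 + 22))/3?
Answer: 21648/17 ≈ 1273.4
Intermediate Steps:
v = 16/17 (v = 2*(((23 + 1)/(-5 + 22))/3) = 2*((24/17)*(⅓)) = 2*(8/17) = 16/17 ≈ 0.94118)
((-10 - 1*23)*(-41))*v = ((-10 - 1*23)*(-41))*(16/17) = ((-10 - 23)*(-41))*(16/17) = -33*(-41)*(16/17) = 1353*(16/17) = 21648/17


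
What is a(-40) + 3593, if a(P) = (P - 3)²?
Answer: 5442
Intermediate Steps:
a(P) = (-3 + P)²
a(-40) + 3593 = (-3 - 40)² + 3593 = (-43)² + 3593 = 1849 + 3593 = 5442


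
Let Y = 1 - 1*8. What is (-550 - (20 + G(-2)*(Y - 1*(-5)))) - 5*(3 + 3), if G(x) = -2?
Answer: -604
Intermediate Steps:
Y = -7 (Y = 1 - 8 = -7)
(-550 - (20 + G(-2)*(Y - 1*(-5)))) - 5*(3 + 3) = (-550 - (20 - 2*(-7 - 1*(-5)))) - 5*(3 + 3) = (-550 - (20 - 2*(-7 + 5))) - 5*6 = (-550 - (20 - 2*(-2))) - 30 = (-550 - (20 + 4)) - 30 = (-550 - 1*24) - 30 = (-550 - 24) - 30 = -574 - 30 = -604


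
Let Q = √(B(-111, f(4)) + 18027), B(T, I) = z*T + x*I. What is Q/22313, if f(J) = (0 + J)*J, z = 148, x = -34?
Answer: √1055/22313 ≈ 0.0014557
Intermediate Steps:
f(J) = J² (f(J) = J*J = J²)
B(T, I) = -34*I + 148*T (B(T, I) = 148*T - 34*I = -34*I + 148*T)
Q = √1055 (Q = √((-34*4² + 148*(-111)) + 18027) = √((-34*16 - 16428) + 18027) = √((-544 - 16428) + 18027) = √(-16972 + 18027) = √1055 ≈ 32.481)
Q/22313 = √1055/22313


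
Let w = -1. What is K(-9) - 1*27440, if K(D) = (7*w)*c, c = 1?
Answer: -27447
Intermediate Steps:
K(D) = -7 (K(D) = (7*(-1))*1 = -7*1 = -7)
K(-9) - 1*27440 = -7 - 1*27440 = -7 - 27440 = -27447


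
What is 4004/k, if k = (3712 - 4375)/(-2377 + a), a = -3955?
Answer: 1950256/51 ≈ 38240.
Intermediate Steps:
k = 663/6332 (k = (3712 - 4375)/(-2377 - 3955) = -663/(-6332) = -663*(-1/6332) = 663/6332 ≈ 0.10471)
4004/k = 4004/(663/6332) = 4004*(6332/663) = 1950256/51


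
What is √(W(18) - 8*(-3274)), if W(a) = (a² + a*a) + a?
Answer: √26858 ≈ 163.88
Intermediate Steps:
W(a) = a + 2*a² (W(a) = (a² + a²) + a = 2*a² + a = a + 2*a²)
√(W(18) - 8*(-3274)) = √(18*(1 + 2*18) - 8*(-3274)) = √(18*(1 + 36) + 26192) = √(18*37 + 26192) = √(666 + 26192) = √26858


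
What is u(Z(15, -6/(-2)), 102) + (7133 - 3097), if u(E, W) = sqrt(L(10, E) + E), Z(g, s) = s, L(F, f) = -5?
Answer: 4036 + I*sqrt(2) ≈ 4036.0 + 1.4142*I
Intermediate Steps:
u(E, W) = sqrt(-5 + E)
u(Z(15, -6/(-2)), 102) + (7133 - 3097) = sqrt(-5 - 6/(-2)) + (7133 - 3097) = sqrt(-5 - 6*(-1/2)) + 4036 = sqrt(-5 + 3) + 4036 = sqrt(-2) + 4036 = I*sqrt(2) + 4036 = 4036 + I*sqrt(2)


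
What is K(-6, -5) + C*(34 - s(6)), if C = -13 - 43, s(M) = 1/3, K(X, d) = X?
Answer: -5674/3 ≈ -1891.3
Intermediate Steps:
s(M) = 1/3
C = -56
K(-6, -5) + C*(34 - s(6)) = -6 - 56*(34 - 1*1/3) = -6 - 56*(34 - 1/3) = -6 - 56*101/3 = -6 - 5656/3 = -5674/3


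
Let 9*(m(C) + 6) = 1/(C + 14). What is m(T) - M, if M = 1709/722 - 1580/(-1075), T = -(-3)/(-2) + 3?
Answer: -425713333/43309170 ≈ -9.8296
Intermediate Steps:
T = 3/2 (T = -(-3)*(-1)/2 + 3 = -3*½ + 3 = -3/2 + 3 = 3/2 ≈ 1.5000)
m(C) = -6 + 1/(9*(14 + C)) (m(C) = -6 + 1/(9*(C + 14)) = -6 + 1/(9*(14 + C)))
M = 595587/155230 (M = 1709*(1/722) - 1580*(-1/1075) = 1709/722 + 316/215 = 595587/155230 ≈ 3.8368)
m(T) - M = (-755 - 54*3/2)/(9*(14 + 3/2)) - 1*595587/155230 = (-755 - 81)/(9*(31/2)) - 595587/155230 = (⅑)*(2/31)*(-836) - 595587/155230 = -1672/279 - 595587/155230 = -425713333/43309170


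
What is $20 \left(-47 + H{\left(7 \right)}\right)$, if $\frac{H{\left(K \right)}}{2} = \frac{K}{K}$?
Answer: $-900$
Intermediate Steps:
$H{\left(K \right)} = 2$ ($H{\left(K \right)} = 2 \frac{K}{K} = 2 \cdot 1 = 2$)
$20 \left(-47 + H{\left(7 \right)}\right) = 20 \left(-47 + 2\right) = 20 \left(-45\right) = -900$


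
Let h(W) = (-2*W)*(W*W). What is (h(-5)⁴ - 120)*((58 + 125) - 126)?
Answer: 222656243160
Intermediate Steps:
h(W) = -2*W³ (h(W) = (-2*W)*W² = -2*W³)
(h(-5)⁴ - 120)*((58 + 125) - 126) = ((-2*(-5)³)⁴ - 120)*((58 + 125) - 126) = ((-2*(-125))⁴ - 120)*(183 - 126) = (250⁴ - 120)*57 = (3906250000 - 120)*57 = 3906249880*57 = 222656243160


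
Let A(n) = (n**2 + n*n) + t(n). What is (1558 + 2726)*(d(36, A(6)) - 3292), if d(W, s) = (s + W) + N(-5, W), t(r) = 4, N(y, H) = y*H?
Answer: -14394240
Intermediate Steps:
N(y, H) = H*y
A(n) = 4 + 2*n**2 (A(n) = (n**2 + n*n) + 4 = (n**2 + n**2) + 4 = 2*n**2 + 4 = 4 + 2*n**2)
d(W, s) = s - 4*W (d(W, s) = (s + W) + W*(-5) = (W + s) - 5*W = s - 4*W)
(1558 + 2726)*(d(36, A(6)) - 3292) = (1558 + 2726)*(((4 + 2*6**2) - 4*36) - 3292) = 4284*(((4 + 2*36) - 144) - 3292) = 4284*(((4 + 72) - 144) - 3292) = 4284*((76 - 144) - 3292) = 4284*(-68 - 3292) = 4284*(-3360) = -14394240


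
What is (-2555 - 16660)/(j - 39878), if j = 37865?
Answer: 105/11 ≈ 9.5455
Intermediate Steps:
(-2555 - 16660)/(j - 39878) = (-2555 - 16660)/(37865 - 39878) = -19215/(-2013) = -19215*(-1/2013) = 105/11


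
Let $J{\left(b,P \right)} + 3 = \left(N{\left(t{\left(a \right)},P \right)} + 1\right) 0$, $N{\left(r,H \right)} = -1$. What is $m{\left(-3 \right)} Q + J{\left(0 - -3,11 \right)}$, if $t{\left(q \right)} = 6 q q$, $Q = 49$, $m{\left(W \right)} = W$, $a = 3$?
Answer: $-150$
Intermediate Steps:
$t{\left(q \right)} = 6 q^{2}$
$J{\left(b,P \right)} = -3$ ($J{\left(b,P \right)} = -3 + \left(-1 + 1\right) 0 = -3 + 0 \cdot 0 = -3 + 0 = -3$)
$m{\left(-3 \right)} Q + J{\left(0 - -3,11 \right)} = \left(-3\right) 49 - 3 = -147 - 3 = -150$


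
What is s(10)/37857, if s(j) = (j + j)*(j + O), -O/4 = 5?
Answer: -200/37857 ≈ -0.0052830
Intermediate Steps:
O = -20 (O = -4*5 = -20)
s(j) = 2*j*(-20 + j) (s(j) = (j + j)*(j - 20) = (2*j)*(-20 + j) = 2*j*(-20 + j))
s(10)/37857 = (2*10*(-20 + 10))/37857 = (2*10*(-10))*(1/37857) = -200*1/37857 = -200/37857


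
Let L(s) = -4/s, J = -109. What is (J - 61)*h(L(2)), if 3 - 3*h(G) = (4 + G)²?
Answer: 170/3 ≈ 56.667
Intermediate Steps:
h(G) = 1 - (4 + G)²/3
(J - 61)*h(L(2)) = (-109 - 61)*(1 - (4 - 4/2)²/3) = -170*(1 - (4 - 4*½)²/3) = -170*(1 - (4 - 2)²/3) = -170*(1 - ⅓*2²) = -170*(1 - ⅓*4) = -170*(1 - 4/3) = -170*(-⅓) = 170/3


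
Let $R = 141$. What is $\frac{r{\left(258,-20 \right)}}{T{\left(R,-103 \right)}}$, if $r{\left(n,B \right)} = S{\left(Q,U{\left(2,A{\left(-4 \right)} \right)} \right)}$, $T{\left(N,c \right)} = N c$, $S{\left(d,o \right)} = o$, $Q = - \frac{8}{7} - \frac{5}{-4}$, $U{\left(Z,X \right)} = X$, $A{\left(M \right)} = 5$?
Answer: $- \frac{5}{14523} \approx -0.00034428$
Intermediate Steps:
$Q = \frac{3}{28}$ ($Q = \left(-8\right) \frac{1}{7} - - \frac{5}{4} = - \frac{8}{7} + \frac{5}{4} = \frac{3}{28} \approx 0.10714$)
$r{\left(n,B \right)} = 5$
$\frac{r{\left(258,-20 \right)}}{T{\left(R,-103 \right)}} = \frac{5}{141 \left(-103\right)} = \frac{5}{-14523} = 5 \left(- \frac{1}{14523}\right) = - \frac{5}{14523}$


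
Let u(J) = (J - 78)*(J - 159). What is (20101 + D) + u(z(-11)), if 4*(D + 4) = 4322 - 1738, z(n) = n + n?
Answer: 38843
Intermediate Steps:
z(n) = 2*n
u(J) = (-159 + J)*(-78 + J) (u(J) = (-78 + J)*(-159 + J) = (-159 + J)*(-78 + J))
D = 642 (D = -4 + (4322 - 1738)/4 = -4 + (¼)*2584 = -4 + 646 = 642)
(20101 + D) + u(z(-11)) = (20101 + 642) + (12402 + (2*(-11))² - 474*(-11)) = 20743 + (12402 + (-22)² - 237*(-22)) = 20743 + (12402 + 484 + 5214) = 20743 + 18100 = 38843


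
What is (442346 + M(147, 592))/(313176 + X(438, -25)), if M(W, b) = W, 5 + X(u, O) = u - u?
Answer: 442493/313171 ≈ 1.4129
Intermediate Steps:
X(u, O) = -5 (X(u, O) = -5 + (u - u) = -5 + 0 = -5)
(442346 + M(147, 592))/(313176 + X(438, -25)) = (442346 + 147)/(313176 - 5) = 442493/313171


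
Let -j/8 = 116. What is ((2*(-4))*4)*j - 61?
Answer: 29635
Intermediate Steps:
j = -928 (j = -8*116 = -928)
((2*(-4))*4)*j - 61 = ((2*(-4))*4)*(-928) - 61 = -8*4*(-928) - 61 = -32*(-928) - 61 = 29696 - 61 = 29635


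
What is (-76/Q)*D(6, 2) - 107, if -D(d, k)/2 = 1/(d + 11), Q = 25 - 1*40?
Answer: -27437/255 ≈ -107.60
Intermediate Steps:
Q = -15 (Q = 25 - 40 = -15)
D(d, k) = -2/(11 + d) (D(d, k) = -2/(d + 11) = -2/(11 + d))
(-76/Q)*D(6, 2) - 107 = (-76/(-15))*(-2/(11 + 6)) - 107 = (-76*(-1/15))*(-2/17) - 107 = 76*(-2*1/17)/15 - 107 = (76/15)*(-2/17) - 107 = -152/255 - 107 = -27437/255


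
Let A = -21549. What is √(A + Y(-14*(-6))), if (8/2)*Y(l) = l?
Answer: 6*I*√598 ≈ 146.72*I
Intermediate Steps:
Y(l) = l/4
√(A + Y(-14*(-6))) = √(-21549 + (-14*(-6))/4) = √(-21549 + (¼)*84) = √(-21549 + 21) = √(-21528) = 6*I*√598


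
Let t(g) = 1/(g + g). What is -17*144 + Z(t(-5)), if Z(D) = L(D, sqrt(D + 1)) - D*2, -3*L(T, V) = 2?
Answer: -36727/15 ≈ -2448.5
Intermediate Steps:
t(g) = 1/(2*g)
L(T, V) = -2/3 (L(T, V) = -1/3*2 = -2/3)
Z(D) = -2/3 - 2*D (Z(D) = -2/3 - D*2 = -2/3 - 2*D)
-17*144 + Z(t(-5)) = -17*144 + (-2/3 - 1/(-5)) = -2448 + (-2/3 - (-1)/5) = -2448 + (-2/3 - 2*(-1/10)) = -2448 + (-2/3 + 1/5) = -2448 - 7/15 = -36727/15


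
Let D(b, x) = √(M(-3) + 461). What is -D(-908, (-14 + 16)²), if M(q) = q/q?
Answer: -√462 ≈ -21.494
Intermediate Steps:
M(q) = 1
D(b, x) = √462 (D(b, x) = √(1 + 461) = √462)
-D(-908, (-14 + 16)²) = -√462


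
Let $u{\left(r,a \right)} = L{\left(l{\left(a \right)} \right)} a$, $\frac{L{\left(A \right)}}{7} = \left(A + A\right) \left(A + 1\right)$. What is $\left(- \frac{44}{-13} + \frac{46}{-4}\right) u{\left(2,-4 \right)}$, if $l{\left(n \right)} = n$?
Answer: $\frac{70896}{13} \approx 5453.5$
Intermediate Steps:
$L{\left(A \right)} = 14 A \left(1 + A\right)$ ($L{\left(A \right)} = 7 \left(A + A\right) \left(A + 1\right) = 7 \cdot 2 A \left(1 + A\right) = 14 A \left(1 + A\right)$)
$u{\left(r,a \right)} = 14 a^{2} \left(1 + a\right)$ ($u{\left(r,a \right)} = 14 a \left(1 + a\right) a = 14 a^{2} \left(1 + a\right)$)
$\left(- \frac{44}{-13} + \frac{46}{-4}\right) u{\left(2,-4 \right)} = \left(- \frac{44}{-13} + \frac{46}{-4}\right) 14 \left(-4\right)^{2} \left(1 - 4\right) = \left(\left(-44\right) \left(- \frac{1}{13}\right) + 46 \left(- \frac{1}{4}\right)\right) 14 \cdot 16 \left(-3\right) = \left(\frac{44}{13} - \frac{23}{2}\right) \left(-672\right) = \left(- \frac{211}{26}\right) \left(-672\right) = \frac{70896}{13}$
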